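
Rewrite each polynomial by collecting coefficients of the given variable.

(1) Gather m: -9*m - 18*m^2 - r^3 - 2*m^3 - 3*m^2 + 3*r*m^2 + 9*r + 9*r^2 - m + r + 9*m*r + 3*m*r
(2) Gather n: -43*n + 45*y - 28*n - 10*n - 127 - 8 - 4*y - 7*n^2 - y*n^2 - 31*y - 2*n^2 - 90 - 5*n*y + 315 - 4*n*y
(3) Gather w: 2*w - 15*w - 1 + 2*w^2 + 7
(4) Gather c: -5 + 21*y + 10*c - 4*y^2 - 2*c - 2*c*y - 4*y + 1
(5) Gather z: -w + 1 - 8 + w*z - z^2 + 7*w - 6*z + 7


(1) = -2*m^3 + m^2*(3*r - 21) + m*(12*r - 10) - r^3 + 9*r^2 + 10*r
(2) = n^2*(-y - 9) + n*(-9*y - 81) + 10*y + 90
(3) = 2*w^2 - 13*w + 6
(4) = c*(8 - 2*y) - 4*y^2 + 17*y - 4
(5) = 6*w - z^2 + z*(w - 6)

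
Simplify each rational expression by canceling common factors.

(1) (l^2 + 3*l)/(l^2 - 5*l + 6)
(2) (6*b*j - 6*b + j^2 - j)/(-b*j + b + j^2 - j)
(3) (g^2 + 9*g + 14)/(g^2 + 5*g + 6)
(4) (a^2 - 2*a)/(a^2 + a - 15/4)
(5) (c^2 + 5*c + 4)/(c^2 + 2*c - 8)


(1) = (l^2 + 3*l)/(l^2 - 5*l + 6)
(2) = (-6*b - j)/(b - j)
(3) = (g + 7)/(g + 3)
(4) = (4*a^2 - 8*a)/(4*a^2 + 4*a - 15)
(5) = (c + 1)/(c - 2)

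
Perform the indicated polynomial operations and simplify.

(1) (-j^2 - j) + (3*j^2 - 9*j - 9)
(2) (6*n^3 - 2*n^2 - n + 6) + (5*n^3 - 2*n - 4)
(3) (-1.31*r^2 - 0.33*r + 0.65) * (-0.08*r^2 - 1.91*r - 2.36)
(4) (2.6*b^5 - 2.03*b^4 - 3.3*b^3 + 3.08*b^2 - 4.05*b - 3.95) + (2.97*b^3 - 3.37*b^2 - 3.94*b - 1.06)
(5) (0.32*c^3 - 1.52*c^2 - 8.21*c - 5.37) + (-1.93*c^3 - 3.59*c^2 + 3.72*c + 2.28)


(1) = 2*j^2 - 10*j - 9
(2) = 11*n^3 - 2*n^2 - 3*n + 2
(3) = 0.1048*r^4 + 2.5285*r^3 + 3.6699*r^2 - 0.4627*r - 1.534
(4) = 2.6*b^5 - 2.03*b^4 - 0.33*b^3 - 0.29*b^2 - 7.99*b - 5.01
(5) = -1.61*c^3 - 5.11*c^2 - 4.49*c - 3.09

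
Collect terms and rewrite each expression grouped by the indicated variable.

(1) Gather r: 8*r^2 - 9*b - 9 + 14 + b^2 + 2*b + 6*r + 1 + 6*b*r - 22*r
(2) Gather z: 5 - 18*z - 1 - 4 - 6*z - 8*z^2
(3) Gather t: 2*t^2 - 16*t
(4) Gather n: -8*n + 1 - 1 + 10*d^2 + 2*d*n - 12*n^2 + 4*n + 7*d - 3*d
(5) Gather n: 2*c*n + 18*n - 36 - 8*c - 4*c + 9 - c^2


(1) = b^2 - 7*b + 8*r^2 + r*(6*b - 16) + 6
(2) = -8*z^2 - 24*z
(3) = 2*t^2 - 16*t
(4) = 10*d^2 + 4*d - 12*n^2 + n*(2*d - 4)
(5) = -c^2 - 12*c + n*(2*c + 18) - 27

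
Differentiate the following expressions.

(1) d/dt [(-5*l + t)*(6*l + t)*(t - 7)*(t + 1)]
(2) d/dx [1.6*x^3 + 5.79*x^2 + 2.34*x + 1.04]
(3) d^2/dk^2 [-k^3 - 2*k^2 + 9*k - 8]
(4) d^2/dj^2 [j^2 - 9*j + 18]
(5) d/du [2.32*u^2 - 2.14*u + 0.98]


(1) = -60*l^2*t + 180*l^2 + 3*l*t^2 - 12*l*t - 7*l + 4*t^3 - 18*t^2 - 14*t
(2) = 4.8*x^2 + 11.58*x + 2.34
(3) = -6*k - 4
(4) = 2
(5) = 4.64*u - 2.14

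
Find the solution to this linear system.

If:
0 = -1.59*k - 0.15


Then:
k = -0.09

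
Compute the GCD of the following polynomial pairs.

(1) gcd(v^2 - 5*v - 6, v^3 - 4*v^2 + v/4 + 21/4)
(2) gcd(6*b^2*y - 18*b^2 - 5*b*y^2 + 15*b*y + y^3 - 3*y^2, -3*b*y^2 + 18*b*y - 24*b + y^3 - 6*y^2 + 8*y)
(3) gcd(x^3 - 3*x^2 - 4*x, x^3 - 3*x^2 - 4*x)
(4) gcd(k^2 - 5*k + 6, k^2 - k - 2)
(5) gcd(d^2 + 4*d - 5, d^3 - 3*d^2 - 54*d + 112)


(1) = v + 1
(2) = gcd((-3*b + y)*(-2*b + y)*(y - 3), (-3*b + y)*(y - 4)*(y - 2)) = -3*b + y
(3) = gcd(x*(x - 4)*(x + 1), x*(x - 4)*(x + 1)) = x^3 - 3*x^2 - 4*x
(4) = k - 2
(5) = gcd((d - 1)*(d + 5), (d - 8)*(d - 2)*(d + 7)) = 1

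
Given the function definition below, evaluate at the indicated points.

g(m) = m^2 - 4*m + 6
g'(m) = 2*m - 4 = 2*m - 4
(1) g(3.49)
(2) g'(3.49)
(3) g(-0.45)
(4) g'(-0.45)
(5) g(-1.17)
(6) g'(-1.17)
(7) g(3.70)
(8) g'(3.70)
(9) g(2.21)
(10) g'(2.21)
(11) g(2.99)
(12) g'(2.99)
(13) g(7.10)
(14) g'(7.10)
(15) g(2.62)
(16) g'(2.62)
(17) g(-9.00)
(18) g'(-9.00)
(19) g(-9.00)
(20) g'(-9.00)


(1) = 4.22
(2) = 2.98
(3) = 8.00
(4) = -4.90
(5) = 12.05
(6) = -6.34
(7) = 4.89
(8) = 3.40
(9) = 2.04
(10) = 0.42
(11) = 2.98
(12) = 1.98
(13) = 28.01
(14) = 10.20
(15) = 2.38
(16) = 1.24
(17) = 123.00
(18) = -22.00
(19) = 123.00
(20) = -22.00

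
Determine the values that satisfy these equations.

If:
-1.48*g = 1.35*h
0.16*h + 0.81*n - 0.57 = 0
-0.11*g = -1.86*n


Then:
g = -4.47
h = 4.90
n = -0.26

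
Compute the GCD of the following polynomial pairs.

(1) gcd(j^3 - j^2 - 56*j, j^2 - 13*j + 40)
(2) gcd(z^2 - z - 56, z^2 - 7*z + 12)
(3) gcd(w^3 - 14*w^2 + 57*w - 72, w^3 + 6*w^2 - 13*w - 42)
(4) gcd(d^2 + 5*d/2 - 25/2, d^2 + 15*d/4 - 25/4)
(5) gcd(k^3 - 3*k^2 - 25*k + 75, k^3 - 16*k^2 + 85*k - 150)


(1) = j - 8
(2) = 1
(3) = w - 3
(4) = gcd((d - 5/2)*(d + 5), (d - 5/4)*(d + 5)) = d + 5
(5) = gcd((k - 5)*(k - 3)*(k + 5), (k - 6)*(k - 5)^2) = k - 5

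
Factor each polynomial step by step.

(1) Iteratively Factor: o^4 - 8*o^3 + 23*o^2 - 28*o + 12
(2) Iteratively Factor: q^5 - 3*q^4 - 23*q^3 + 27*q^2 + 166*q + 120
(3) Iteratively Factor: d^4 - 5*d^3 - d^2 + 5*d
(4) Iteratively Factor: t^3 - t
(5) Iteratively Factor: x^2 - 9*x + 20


(1) = (o - 2)*(o^3 - 6*o^2 + 11*o - 6) = (o - 2)^2*(o^2 - 4*o + 3) = (o - 2)^2*(o - 1)*(o - 3)
(2) = (q - 4)*(q^4 + q^3 - 19*q^2 - 49*q - 30) = (q - 4)*(q + 2)*(q^3 - q^2 - 17*q - 15) = (q - 5)*(q - 4)*(q + 2)*(q^2 + 4*q + 3) = (q - 5)*(q - 4)*(q + 1)*(q + 2)*(q + 3)
(3) = (d)*(d^3 - 5*d^2 - d + 5) = d*(d - 1)*(d^2 - 4*d - 5) = d*(d - 5)*(d - 1)*(d + 1)
(4) = (t - 1)*(t^2 + t) = (t - 1)*(t + 1)*(t)
(5) = (x - 5)*(x - 4)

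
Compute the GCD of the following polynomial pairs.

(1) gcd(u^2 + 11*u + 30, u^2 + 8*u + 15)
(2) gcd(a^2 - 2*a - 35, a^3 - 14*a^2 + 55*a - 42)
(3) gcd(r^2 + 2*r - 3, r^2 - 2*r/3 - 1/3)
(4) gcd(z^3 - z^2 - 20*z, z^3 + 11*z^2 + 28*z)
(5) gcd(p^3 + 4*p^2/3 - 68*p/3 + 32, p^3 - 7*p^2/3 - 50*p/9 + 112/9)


(1) = gcd((u + 5)*(u + 6), (u + 3)*(u + 5)) = u + 5
(2) = gcd((a - 7)*(a + 5), (a - 7)*(a - 6)*(a - 1)) = a - 7
(3) = r - 1
(4) = z^2 + 4*z
(5) = gcd((p - 8/3)*(p - 2)*(p + 6), (p - 8/3)*(p - 2)*(p + 7/3)) = p^2 - 14*p/3 + 16/3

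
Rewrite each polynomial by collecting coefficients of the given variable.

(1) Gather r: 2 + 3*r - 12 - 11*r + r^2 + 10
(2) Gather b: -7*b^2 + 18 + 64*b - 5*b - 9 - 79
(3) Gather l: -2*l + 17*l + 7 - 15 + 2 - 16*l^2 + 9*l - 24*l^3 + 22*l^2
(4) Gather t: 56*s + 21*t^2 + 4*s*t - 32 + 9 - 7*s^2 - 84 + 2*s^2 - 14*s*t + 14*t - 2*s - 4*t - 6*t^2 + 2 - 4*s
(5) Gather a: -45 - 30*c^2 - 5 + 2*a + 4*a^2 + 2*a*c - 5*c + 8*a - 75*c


(1) = r^2 - 8*r
(2) = -7*b^2 + 59*b - 70
(3) = -24*l^3 + 6*l^2 + 24*l - 6
(4) = -5*s^2 + 50*s + 15*t^2 + t*(10 - 10*s) - 105
(5) = 4*a^2 + a*(2*c + 10) - 30*c^2 - 80*c - 50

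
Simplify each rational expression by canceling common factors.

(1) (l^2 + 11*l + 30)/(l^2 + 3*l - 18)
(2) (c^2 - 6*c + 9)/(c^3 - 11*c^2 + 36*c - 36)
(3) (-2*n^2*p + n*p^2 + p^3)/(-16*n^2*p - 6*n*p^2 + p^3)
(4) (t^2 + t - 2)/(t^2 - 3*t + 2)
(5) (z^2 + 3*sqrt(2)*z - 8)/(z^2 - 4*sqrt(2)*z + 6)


(1) = (l + 5)/(l - 3)
(2) = (c - 3)/(c^2 - 8*c + 12)
(3) = (-n + p)/(-8*n + p)
(4) = (t + 2)/(t - 2)
(5) = (z + 4*sqrt(2))/(z - 3*sqrt(2))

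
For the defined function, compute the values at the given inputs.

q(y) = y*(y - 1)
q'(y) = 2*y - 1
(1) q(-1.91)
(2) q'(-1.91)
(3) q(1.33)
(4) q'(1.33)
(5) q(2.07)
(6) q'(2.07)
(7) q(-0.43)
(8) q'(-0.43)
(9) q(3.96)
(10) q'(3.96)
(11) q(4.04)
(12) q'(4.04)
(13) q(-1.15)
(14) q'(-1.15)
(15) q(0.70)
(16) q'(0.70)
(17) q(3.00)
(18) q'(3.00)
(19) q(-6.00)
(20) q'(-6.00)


(1) = 5.56
(2) = -4.82
(3) = 0.44
(4) = 1.66
(5) = 2.21
(6) = 3.14
(7) = 0.61
(8) = -1.86
(9) = 11.72
(10) = 6.92
(11) = 12.28
(12) = 7.08
(13) = 2.47
(14) = -3.30
(15) = -0.21
(16) = 0.40
(17) = 6.00
(18) = 5.00
(19) = 42.00
(20) = -13.00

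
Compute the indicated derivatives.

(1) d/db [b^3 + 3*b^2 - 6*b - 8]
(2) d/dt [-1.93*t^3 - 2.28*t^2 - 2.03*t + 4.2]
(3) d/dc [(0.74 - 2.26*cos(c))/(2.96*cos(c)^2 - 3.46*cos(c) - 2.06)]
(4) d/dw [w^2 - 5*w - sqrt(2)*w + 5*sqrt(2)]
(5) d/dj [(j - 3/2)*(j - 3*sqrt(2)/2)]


(1) = 3*b^2 + 6*b - 6
(2) = -5.79*t^2 - 4.56*t - 2.03
(3) = (-6.6896*cos(c)^2 + 4.3808*cos(c) - 7.216)*sin(c)/(8.7616*cos(c)^4 - 20.4832*cos(c)^3 - 0.2236*cos(c)^2 + 14.2552*cos(c) + 4.2436)
(4) = 2*w - 5 - sqrt(2)
(5) = 2*j - 3*sqrt(2)/2 - 3/2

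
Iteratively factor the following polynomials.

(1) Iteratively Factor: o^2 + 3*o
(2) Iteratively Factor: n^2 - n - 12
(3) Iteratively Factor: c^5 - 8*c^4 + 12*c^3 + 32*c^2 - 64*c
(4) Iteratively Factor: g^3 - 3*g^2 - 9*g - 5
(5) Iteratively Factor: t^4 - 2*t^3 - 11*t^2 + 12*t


(1) = (o + 3)*(o)
(2) = (n - 4)*(n + 3)
(3) = (c)*(c^4 - 8*c^3 + 12*c^2 + 32*c - 64) = c*(c - 4)*(c^3 - 4*c^2 - 4*c + 16) = c*(c - 4)*(c - 2)*(c^2 - 2*c - 8) = c*(c - 4)^2*(c - 2)*(c + 2)
(4) = (g + 1)*(g^2 - 4*g - 5) = (g + 1)^2*(g - 5)
(5) = (t - 1)*(t^3 - t^2 - 12*t) = t*(t - 1)*(t^2 - t - 12) = t*(t - 4)*(t - 1)*(t + 3)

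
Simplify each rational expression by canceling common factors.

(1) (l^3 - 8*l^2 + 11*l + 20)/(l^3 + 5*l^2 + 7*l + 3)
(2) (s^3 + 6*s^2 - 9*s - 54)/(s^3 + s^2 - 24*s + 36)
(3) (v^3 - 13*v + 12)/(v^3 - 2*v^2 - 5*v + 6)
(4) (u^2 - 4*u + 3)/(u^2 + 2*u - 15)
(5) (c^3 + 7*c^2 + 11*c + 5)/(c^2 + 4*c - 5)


(1) = (l^2 - 9*l + 20)/(l^2 + 4*l + 3)
(2) = (s + 3)/(s - 2)
(3) = (v + 4)/(v + 2)
(4) = (u - 1)/(u + 5)
(5) = (c^2 + 2*c + 1)/(c - 1)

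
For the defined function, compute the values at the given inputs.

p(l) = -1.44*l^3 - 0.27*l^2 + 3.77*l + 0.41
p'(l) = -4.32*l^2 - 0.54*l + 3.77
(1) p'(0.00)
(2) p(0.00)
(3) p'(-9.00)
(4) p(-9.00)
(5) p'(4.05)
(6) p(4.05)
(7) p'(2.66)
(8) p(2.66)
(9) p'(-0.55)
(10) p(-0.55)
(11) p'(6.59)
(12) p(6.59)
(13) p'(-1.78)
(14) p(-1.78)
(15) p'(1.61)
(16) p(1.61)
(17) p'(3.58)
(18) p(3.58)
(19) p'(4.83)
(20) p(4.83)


(1) = 3.77
(2) = 0.41
(3) = -341.29
(4) = 994.37
(5) = -69.28
(6) = -84.41
(7) = -28.23
(8) = -18.57
(9) = 2.76
(10) = -1.51
(11) = -187.40
(12) = -398.59
(13) = -8.96
(14) = 0.97
(15) = -8.30
(16) = -0.23
(17) = -53.53
(18) = -55.62
(19) = -99.62
(20) = -149.94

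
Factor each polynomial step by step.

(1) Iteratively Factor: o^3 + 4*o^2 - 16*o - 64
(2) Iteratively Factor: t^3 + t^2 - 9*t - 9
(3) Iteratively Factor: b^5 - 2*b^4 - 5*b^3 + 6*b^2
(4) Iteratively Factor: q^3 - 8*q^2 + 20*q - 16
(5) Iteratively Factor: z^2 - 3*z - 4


(1) = (o + 4)*(o^2 - 16) = (o - 4)*(o + 4)*(o + 4)
(2) = (t + 1)*(t^2 - 9) = (t - 3)*(t + 1)*(t + 3)
(3) = (b)*(b^4 - 2*b^3 - 5*b^2 + 6*b) = b*(b + 2)*(b^3 - 4*b^2 + 3*b) = b*(b - 3)*(b + 2)*(b^2 - b) = b^2*(b - 3)*(b + 2)*(b - 1)
(4) = (q - 2)*(q^2 - 6*q + 8) = (q - 2)^2*(q - 4)
(5) = (z + 1)*(z - 4)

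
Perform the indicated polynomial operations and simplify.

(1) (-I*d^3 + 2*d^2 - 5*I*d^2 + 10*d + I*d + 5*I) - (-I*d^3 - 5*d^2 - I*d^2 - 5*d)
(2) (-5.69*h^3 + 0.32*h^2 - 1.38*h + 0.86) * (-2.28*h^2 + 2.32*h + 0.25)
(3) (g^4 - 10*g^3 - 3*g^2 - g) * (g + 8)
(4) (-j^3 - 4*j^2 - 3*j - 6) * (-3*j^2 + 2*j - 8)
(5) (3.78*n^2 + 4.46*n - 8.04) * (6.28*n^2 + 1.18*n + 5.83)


(1) = 7*d^2 - 4*I*d^2 + 15*d + I*d + 5*I
(2) = 12.9732*h^5 - 13.9304*h^4 + 2.4663*h^3 - 5.0824*h^2 + 1.6502*h + 0.215
(3) = g^5 - 2*g^4 - 83*g^3 - 25*g^2 - 8*g
(4) = 3*j^5 + 10*j^4 + 9*j^3 + 44*j^2 + 12*j + 48
(5) = 23.7384*n^4 + 32.4692*n^3 - 23.191*n^2 + 16.5146*n - 46.8732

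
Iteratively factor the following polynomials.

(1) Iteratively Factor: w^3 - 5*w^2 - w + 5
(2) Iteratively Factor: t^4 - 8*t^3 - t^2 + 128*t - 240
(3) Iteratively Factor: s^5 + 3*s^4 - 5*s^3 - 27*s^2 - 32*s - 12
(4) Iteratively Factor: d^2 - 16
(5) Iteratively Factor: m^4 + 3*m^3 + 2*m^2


(1) = (w - 1)*(w^2 - 4*w - 5) = (w - 1)*(w + 1)*(w - 5)
(2) = (t - 4)*(t^3 - 4*t^2 - 17*t + 60) = (t - 4)*(t - 3)*(t^2 - t - 20) = (t - 4)*(t - 3)*(t + 4)*(t - 5)
(3) = (s + 1)*(s^4 + 2*s^3 - 7*s^2 - 20*s - 12) = (s + 1)*(s + 2)*(s^3 - 7*s - 6) = (s - 3)*(s + 1)*(s + 2)*(s^2 + 3*s + 2) = (s - 3)*(s + 1)^2*(s + 2)*(s + 2)
(4) = (d + 4)*(d - 4)
(5) = (m)*(m^3 + 3*m^2 + 2*m) = m*(m + 1)*(m^2 + 2*m) = m^2*(m + 1)*(m + 2)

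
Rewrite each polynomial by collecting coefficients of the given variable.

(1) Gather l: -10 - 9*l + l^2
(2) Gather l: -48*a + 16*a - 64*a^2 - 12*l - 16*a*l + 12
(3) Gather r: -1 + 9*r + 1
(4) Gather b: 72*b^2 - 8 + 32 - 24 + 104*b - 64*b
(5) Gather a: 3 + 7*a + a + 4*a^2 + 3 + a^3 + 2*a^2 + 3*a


(1) = l^2 - 9*l - 10
(2) = -64*a^2 - 32*a + l*(-16*a - 12) + 12
(3) = 9*r
(4) = 72*b^2 + 40*b
(5) = a^3 + 6*a^2 + 11*a + 6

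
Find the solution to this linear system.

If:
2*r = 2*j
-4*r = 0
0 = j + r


Then:
j = 0
r = 0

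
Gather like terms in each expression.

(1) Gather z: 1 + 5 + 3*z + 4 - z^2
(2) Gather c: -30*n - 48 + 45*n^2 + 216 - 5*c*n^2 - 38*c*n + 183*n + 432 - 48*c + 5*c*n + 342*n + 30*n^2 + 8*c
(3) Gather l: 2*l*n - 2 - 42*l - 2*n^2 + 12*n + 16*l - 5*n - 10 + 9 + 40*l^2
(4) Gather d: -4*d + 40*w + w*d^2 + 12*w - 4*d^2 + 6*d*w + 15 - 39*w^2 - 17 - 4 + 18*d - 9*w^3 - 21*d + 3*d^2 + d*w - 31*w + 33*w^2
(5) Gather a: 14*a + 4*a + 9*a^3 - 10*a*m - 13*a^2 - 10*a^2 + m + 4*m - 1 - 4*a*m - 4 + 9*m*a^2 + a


(1) = -z^2 + 3*z + 10
(2) = c*(-5*n^2 - 33*n - 40) + 75*n^2 + 495*n + 600
(3) = 40*l^2 + l*(2*n - 26) - 2*n^2 + 7*n - 3
(4) = d^2*(w - 1) + d*(7*w - 7) - 9*w^3 - 6*w^2 + 21*w - 6
(5) = 9*a^3 + a^2*(9*m - 23) + a*(19 - 14*m) + 5*m - 5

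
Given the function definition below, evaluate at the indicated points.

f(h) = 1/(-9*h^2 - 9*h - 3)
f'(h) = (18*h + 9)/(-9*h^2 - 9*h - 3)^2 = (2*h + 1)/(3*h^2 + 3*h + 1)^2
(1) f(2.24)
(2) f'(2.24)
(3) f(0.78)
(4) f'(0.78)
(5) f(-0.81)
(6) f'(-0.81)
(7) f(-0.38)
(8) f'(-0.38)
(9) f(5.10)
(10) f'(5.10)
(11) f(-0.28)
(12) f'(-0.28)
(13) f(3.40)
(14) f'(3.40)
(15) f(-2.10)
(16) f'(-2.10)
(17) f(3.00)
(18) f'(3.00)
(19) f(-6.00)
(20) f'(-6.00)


(1) = -0.01
(2) = 0.01
(3) = -0.06
(4) = 0.10
(5) = -0.62
(6) = -2.14
(7) = -1.14
(8) = 2.79
(9) = -0.00
(10) = 0.00
(11) = -0.84
(12) = 2.82
(13) = -0.01
(14) = 0.00
(15) = -0.04
(16) = -0.05
(17) = -0.01
(18) = 0.01
(19) = -0.00
(20) = -0.00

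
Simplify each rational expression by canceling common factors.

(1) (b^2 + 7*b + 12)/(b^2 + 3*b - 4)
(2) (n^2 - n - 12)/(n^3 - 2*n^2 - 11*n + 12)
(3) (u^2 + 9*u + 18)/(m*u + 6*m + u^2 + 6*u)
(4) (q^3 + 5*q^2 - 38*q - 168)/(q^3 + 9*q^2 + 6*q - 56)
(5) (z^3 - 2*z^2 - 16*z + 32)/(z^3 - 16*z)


(1) = (b + 3)/(b - 1)
(2) = 1/(n - 1)
(3) = (u + 3)/(m + u)
(4) = (q - 6)/(q - 2)
(5) = (z - 2)/z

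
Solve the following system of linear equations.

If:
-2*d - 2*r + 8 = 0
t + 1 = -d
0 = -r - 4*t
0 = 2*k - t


Then:
d = 0
k = -1/2
r = 4
t = -1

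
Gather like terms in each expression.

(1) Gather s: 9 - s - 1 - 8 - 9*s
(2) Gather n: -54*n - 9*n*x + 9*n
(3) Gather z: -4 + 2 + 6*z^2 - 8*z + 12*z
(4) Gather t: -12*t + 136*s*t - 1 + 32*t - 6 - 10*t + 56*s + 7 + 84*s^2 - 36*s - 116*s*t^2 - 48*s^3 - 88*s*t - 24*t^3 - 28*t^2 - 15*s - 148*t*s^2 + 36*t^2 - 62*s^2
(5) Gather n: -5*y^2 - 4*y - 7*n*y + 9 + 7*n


(1) = -10*s
(2) = n*(-9*x - 45)
(3) = 6*z^2 + 4*z - 2
(4) = -48*s^3 + 22*s^2 + 5*s - 24*t^3 + t^2*(8 - 116*s) + t*(-148*s^2 + 48*s + 10)
(5) = n*(7 - 7*y) - 5*y^2 - 4*y + 9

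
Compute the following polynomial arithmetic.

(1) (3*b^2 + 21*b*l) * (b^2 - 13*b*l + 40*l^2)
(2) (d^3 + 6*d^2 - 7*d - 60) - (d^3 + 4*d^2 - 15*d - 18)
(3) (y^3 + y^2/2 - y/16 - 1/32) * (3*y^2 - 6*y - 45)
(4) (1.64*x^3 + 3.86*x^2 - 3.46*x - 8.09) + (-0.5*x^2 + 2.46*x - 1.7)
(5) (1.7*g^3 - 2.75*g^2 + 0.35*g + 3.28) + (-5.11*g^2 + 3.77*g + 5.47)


(1) = 3*b^4 - 18*b^3*l - 153*b^2*l^2 + 840*b*l^3
(2) = 2*d^2 + 8*d - 42
(3) = 3*y^5 - 9*y^4/2 - 771*y^3/16 - 711*y^2/32 + 3*y + 45/32
(4) = 1.64*x^3 + 3.36*x^2 - 1.0*x - 9.79
(5) = 1.7*g^3 - 7.86*g^2 + 4.12*g + 8.75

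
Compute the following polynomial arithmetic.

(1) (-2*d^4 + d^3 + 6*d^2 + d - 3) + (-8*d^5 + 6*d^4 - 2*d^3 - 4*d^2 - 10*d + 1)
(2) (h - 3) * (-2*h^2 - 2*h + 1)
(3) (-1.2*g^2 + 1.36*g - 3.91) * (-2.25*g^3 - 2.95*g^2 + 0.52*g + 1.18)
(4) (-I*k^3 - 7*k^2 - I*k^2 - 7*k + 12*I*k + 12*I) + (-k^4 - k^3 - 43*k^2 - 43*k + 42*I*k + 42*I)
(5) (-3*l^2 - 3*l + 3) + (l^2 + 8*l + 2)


(1) = -8*d^5 + 4*d^4 - d^3 + 2*d^2 - 9*d - 2
(2) = -2*h^3 + 4*h^2 + 7*h - 3
(3) = 2.7*g^5 + 0.48*g^4 + 4.1615*g^3 + 10.8257*g^2 - 0.4284*g - 4.6138
(4) = -k^4 - k^3 - I*k^3 - 50*k^2 - I*k^2 - 50*k + 54*I*k + 54*I
(5) = -2*l^2 + 5*l + 5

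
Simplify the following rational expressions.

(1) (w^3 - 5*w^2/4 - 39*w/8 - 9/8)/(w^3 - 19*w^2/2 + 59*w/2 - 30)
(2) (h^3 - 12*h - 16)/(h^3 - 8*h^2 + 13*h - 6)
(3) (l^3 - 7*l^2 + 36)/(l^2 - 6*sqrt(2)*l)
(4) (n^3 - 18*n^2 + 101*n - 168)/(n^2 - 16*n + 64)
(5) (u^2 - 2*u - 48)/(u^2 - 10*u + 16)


(1) = (8*w^2 + 14*w + 3)/(8*w^2 - 52*w + 80)
(2) = (h^3 - 12*h - 16)/(h^3 - 8*h^2 + 13*h - 6)
(3) = (l^3 - 7*l^2 + 36)/(l^2 - 6*sqrt(2)*l)
(4) = (n^2 - 10*n + 21)/(n - 8)
(5) = (u + 6)/(u - 2)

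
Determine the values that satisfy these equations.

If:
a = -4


Then:
a = -4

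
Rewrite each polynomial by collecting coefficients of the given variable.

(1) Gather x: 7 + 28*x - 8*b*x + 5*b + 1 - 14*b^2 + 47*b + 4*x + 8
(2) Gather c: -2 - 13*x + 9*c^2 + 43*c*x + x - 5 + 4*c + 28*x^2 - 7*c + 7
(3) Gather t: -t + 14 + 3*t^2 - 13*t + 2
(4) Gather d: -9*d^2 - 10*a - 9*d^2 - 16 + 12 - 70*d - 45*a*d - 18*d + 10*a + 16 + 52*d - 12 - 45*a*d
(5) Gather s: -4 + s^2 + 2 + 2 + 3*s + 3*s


(1) = -14*b^2 + 52*b + x*(32 - 8*b) + 16
(2) = 9*c^2 + c*(43*x - 3) + 28*x^2 - 12*x
(3) = 3*t^2 - 14*t + 16
(4) = -18*d^2 + d*(-90*a - 36)
(5) = s^2 + 6*s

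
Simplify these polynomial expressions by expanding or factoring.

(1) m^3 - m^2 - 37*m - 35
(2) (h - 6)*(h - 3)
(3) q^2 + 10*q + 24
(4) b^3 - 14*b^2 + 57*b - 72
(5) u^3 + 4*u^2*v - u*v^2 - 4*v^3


(1) = (m - 7)*(m + 1)*(m + 5)
(2) = h^2 - 9*h + 18
(3) = (q + 4)*(q + 6)
(4) = (b - 8)*(b - 3)^2
(5) = (u - v)*(u + v)*(u + 4*v)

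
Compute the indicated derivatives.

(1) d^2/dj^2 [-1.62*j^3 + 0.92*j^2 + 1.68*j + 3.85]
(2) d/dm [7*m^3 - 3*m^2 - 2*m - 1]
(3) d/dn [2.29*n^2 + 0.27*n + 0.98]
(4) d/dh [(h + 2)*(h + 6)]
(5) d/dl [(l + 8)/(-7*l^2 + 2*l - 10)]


(1) = 1.84 - 9.72*j
(2) = 21*m^2 - 6*m - 2
(3) = 4.58*n + 0.27
(4) = 2*h + 8
(5) = (7*l^2 + 112*l - 26)/(49*l^4 - 28*l^3 + 144*l^2 - 40*l + 100)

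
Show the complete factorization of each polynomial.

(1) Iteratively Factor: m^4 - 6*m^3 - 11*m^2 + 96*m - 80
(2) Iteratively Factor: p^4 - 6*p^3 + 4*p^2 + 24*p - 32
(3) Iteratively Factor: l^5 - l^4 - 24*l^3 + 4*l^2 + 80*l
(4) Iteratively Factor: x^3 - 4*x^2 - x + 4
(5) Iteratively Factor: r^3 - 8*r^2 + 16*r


(1) = (m - 1)*(m^3 - 5*m^2 - 16*m + 80) = (m - 4)*(m - 1)*(m^2 - m - 20) = (m - 5)*(m - 4)*(m - 1)*(m + 4)
(2) = (p - 2)*(p^3 - 4*p^2 - 4*p + 16) = (p - 2)*(p + 2)*(p^2 - 6*p + 8) = (p - 2)^2*(p + 2)*(p - 4)
(3) = (l - 2)*(l^4 + l^3 - 22*l^2 - 40*l) = (l - 2)*(l + 4)*(l^3 - 3*l^2 - 10*l) = (l - 2)*(l + 2)*(l + 4)*(l^2 - 5*l) = (l - 5)*(l - 2)*(l + 2)*(l + 4)*(l)
(4) = (x - 4)*(x^2 - 1) = (x - 4)*(x + 1)*(x - 1)
(5) = (r)*(r^2 - 8*r + 16) = r*(r - 4)*(r - 4)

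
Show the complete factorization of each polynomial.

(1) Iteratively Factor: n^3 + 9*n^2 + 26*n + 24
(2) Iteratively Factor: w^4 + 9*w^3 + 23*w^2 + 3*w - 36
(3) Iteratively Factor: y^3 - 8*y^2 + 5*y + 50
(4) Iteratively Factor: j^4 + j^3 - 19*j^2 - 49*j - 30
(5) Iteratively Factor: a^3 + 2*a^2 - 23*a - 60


(1) = (n + 4)*(n^2 + 5*n + 6) = (n + 2)*(n + 4)*(n + 3)
(2) = (w + 3)*(w^3 + 6*w^2 + 5*w - 12) = (w + 3)^2*(w^2 + 3*w - 4) = (w - 1)*(w + 3)^2*(w + 4)
(3) = (y + 2)*(y^2 - 10*y + 25) = (y - 5)*(y + 2)*(y - 5)
(4) = (j + 3)*(j^3 - 2*j^2 - 13*j - 10) = (j + 2)*(j + 3)*(j^2 - 4*j - 5) = (j + 1)*(j + 2)*(j + 3)*(j - 5)
(5) = (a + 3)*(a^2 - a - 20) = (a - 5)*(a + 3)*(a + 4)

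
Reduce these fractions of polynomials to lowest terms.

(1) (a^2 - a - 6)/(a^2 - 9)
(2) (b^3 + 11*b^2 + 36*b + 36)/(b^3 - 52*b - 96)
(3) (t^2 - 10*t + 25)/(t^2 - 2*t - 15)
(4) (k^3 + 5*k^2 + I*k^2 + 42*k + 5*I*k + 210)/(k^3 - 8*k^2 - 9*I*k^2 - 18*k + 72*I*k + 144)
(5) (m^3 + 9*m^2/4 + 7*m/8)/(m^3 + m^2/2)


(1) = (a + 2)/(a + 3)
(2) = (b + 3)/(b - 8)
(3) = (t - 5)/(t + 3)
(4) = (k^2 + k*(5 + 7*I) + 35*I)/(k^2 + k*(-8 - 3*I) + 24*I)
(5) = (4*m + 7)/(4*m)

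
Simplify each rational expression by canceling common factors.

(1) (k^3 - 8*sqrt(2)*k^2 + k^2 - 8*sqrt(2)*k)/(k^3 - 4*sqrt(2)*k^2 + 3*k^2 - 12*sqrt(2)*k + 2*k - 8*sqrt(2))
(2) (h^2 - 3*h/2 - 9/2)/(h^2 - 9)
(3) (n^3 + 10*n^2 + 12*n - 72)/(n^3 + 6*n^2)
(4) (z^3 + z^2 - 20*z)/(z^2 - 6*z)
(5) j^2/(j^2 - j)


(1) = (k^2 - 8*sqrt(2)*k)/(k^2 + k*(2 - 4*sqrt(2)) - 8*sqrt(2))
(2) = (2*h + 3)/(2*h + 6)
(3) = (n^2 + 4*n - 12)/n^2
(4) = (z^2 + z - 20)/(z - 6)
(5) = j/(j - 1)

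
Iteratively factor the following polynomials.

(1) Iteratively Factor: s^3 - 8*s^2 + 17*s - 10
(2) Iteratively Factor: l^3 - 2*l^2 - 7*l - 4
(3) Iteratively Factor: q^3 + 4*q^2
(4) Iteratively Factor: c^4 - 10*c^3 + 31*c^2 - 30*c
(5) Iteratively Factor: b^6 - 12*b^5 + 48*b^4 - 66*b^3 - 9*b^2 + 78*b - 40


(1) = (s - 1)*(s^2 - 7*s + 10) = (s - 5)*(s - 1)*(s - 2)
(2) = (l + 1)*(l^2 - 3*l - 4) = (l - 4)*(l + 1)*(l + 1)
(3) = (q)*(q^2 + 4*q) = q^2*(q + 4)
(4) = (c)*(c^3 - 10*c^2 + 31*c - 30) = c*(c - 5)*(c^2 - 5*c + 6) = c*(c - 5)*(c - 3)*(c - 2)
(5) = (b - 4)*(b^5 - 8*b^4 + 16*b^3 - 2*b^2 - 17*b + 10) = (b - 4)*(b - 1)*(b^4 - 7*b^3 + 9*b^2 + 7*b - 10) = (b - 5)*(b - 4)*(b - 1)*(b^3 - 2*b^2 - b + 2) = (b - 5)*(b - 4)*(b - 1)^2*(b^2 - b - 2) = (b - 5)*(b - 4)*(b - 2)*(b - 1)^2*(b + 1)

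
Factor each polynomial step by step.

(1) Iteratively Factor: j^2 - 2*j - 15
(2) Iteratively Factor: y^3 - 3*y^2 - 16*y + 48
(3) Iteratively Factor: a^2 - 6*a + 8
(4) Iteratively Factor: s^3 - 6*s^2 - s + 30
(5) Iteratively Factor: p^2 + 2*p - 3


(1) = (j + 3)*(j - 5)
(2) = (y + 4)*(y^2 - 7*y + 12) = (y - 4)*(y + 4)*(y - 3)
(3) = (a - 2)*(a - 4)
(4) = (s - 5)*(s^2 - s - 6) = (s - 5)*(s - 3)*(s + 2)
(5) = (p + 3)*(p - 1)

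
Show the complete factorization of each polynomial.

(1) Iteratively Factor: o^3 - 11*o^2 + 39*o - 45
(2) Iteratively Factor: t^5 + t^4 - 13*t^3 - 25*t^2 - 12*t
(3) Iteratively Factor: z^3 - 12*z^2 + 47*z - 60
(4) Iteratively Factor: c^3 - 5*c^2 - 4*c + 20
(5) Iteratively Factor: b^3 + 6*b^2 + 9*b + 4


(1) = (o - 5)*(o^2 - 6*o + 9) = (o - 5)*(o - 3)*(o - 3)
(2) = (t + 1)*(t^4 - 13*t^2 - 12*t) = (t + 1)*(t + 3)*(t^3 - 3*t^2 - 4*t) = t*(t + 1)*(t + 3)*(t^2 - 3*t - 4) = t*(t + 1)^2*(t + 3)*(t - 4)
(3) = (z - 5)*(z^2 - 7*z + 12) = (z - 5)*(z - 3)*(z - 4)
(4) = (c + 2)*(c^2 - 7*c + 10) = (c - 2)*(c + 2)*(c - 5)
(5) = (b + 1)*(b^2 + 5*b + 4) = (b + 1)*(b + 4)*(b + 1)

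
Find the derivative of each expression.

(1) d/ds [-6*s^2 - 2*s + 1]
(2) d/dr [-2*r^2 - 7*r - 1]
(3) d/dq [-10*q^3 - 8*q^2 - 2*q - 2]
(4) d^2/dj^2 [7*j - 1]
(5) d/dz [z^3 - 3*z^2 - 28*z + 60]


(1) = -12*s - 2
(2) = -4*r - 7
(3) = -30*q^2 - 16*q - 2
(4) = 0
(5) = 3*z^2 - 6*z - 28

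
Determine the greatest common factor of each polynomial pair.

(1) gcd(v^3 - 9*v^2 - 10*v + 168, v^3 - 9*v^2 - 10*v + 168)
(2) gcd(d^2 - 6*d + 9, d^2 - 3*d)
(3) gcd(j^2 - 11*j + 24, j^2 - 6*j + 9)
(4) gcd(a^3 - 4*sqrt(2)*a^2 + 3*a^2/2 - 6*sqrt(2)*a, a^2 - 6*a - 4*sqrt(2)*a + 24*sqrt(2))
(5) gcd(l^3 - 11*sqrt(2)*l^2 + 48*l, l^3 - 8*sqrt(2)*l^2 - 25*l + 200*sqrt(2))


(1) = gcd((v - 7)*(v - 6)*(v + 4), (v - 7)*(v - 6)*(v + 4)) = v^3 - 9*v^2 - 10*v + 168
(2) = d - 3
(3) = j - 3
(4) = gcd(a*(a + 3/2)*(a - 4*sqrt(2)), (a - 6)*(a - 4*sqrt(2))) = a - 4*sqrt(2)
(5) = gcd(l*(l - 8*sqrt(2))*(l - 3*sqrt(2)), (l - 5)*(l + 5)*(l - 8*sqrt(2))) = l - 8*sqrt(2)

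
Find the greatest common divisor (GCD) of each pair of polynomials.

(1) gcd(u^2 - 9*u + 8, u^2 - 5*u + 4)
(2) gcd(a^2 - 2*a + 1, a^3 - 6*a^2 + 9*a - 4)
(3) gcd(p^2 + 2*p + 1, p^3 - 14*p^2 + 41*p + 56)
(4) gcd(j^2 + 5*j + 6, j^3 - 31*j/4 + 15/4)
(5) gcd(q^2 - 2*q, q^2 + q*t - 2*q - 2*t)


(1) = gcd((u - 8)*(u - 1), (u - 4)*(u - 1)) = u - 1
(2) = gcd((a - 1)^2, (a - 4)*(a - 1)^2) = a^2 - 2*a + 1
(3) = gcd((p + 1)^2, (p - 8)*(p - 7)*(p + 1)) = p + 1
(4) = j + 3
(5) = gcd(q*(q - 2), (q - 2)*(q + t)) = q - 2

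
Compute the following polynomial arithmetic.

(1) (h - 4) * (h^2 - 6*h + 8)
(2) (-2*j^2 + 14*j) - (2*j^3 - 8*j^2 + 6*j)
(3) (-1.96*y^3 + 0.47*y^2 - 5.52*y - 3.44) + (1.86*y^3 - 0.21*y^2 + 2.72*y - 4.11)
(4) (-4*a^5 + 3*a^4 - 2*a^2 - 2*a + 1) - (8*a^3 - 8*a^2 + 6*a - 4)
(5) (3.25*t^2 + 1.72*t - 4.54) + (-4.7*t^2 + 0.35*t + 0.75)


(1) = h^3 - 10*h^2 + 32*h - 32
(2) = -2*j^3 + 6*j^2 + 8*j
(3) = -0.1*y^3 + 0.26*y^2 - 2.8*y - 7.55
(4) = -4*a^5 + 3*a^4 - 8*a^3 + 6*a^2 - 8*a + 5
(5) = -1.45*t^2 + 2.07*t - 3.79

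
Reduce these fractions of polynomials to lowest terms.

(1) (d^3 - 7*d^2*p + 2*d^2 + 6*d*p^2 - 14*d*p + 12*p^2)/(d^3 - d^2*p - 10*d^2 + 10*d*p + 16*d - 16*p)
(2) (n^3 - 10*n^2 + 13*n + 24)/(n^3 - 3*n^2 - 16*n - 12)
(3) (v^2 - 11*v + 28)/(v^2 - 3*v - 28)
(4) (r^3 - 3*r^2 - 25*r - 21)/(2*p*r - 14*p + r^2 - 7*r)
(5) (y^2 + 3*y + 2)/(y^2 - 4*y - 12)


(1) = (d^2 - 6*d*p + 2*d - 12*p)/(d^2 - 10*d + 16)
(2) = (n^2 - 11*n + 24)/(n^2 - 4*n - 12)
(3) = (v - 4)/(v + 4)
(4) = (r^2 + 4*r + 3)/(2*p + r)
(5) = (y + 1)/(y - 6)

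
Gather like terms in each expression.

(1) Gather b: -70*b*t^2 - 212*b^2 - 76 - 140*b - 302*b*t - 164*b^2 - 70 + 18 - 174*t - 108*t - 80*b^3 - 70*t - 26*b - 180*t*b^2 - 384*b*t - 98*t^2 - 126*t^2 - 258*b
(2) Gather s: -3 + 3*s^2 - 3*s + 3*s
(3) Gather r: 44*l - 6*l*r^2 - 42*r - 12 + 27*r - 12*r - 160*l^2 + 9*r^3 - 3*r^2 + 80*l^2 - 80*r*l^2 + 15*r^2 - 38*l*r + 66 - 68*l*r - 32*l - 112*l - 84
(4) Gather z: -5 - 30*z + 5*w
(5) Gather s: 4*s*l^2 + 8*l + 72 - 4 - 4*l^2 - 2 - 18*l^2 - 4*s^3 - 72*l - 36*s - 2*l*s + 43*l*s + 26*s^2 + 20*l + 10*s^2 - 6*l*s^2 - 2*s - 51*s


(1) = -80*b^3 + b^2*(-180*t - 376) + b*(-70*t^2 - 686*t - 424) - 224*t^2 - 352*t - 128
(2) = 3*s^2 - 3
(3) = -80*l^2 - 100*l + 9*r^3 + r^2*(12 - 6*l) + r*(-80*l^2 - 106*l - 27) - 30
(4) = 5*w - 30*z - 5
(5) = -22*l^2 - 44*l - 4*s^3 + s^2*(36 - 6*l) + s*(4*l^2 + 41*l - 89) + 66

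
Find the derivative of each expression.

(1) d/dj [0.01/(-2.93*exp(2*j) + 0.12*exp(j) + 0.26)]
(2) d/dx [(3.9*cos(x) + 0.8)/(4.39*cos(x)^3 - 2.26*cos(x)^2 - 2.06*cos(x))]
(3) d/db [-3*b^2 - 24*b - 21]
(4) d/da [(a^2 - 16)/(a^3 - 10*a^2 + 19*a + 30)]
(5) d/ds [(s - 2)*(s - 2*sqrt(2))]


(1) = (0.0586*exp(j) - 0.0012)*exp(j)/(-2.93*exp(2*j) + 0.12*exp(j) + 0.26)^2
(2) = (1.3394093487*cos(x) + 0.0673577156 - 0.1414433796/cos(x) - 0.0644631332/cos(x)^2)*sin(x)/(0.7538470565*(1 - cos(x)^2)^2 - 0.7761705457*cos(x)^3 + 1.0*cos(x)^2 + 0.3642167025*cos(x) - 0.5878544886)
(3) = -6*b - 24
(4) = (-a^4 + 67*a^2 - 260*a + 304)/(a^6 - 20*a^5 + 138*a^4 - 320*a^3 - 239*a^2 + 1140*a + 900)
(5) = 2*s - 2*sqrt(2) - 2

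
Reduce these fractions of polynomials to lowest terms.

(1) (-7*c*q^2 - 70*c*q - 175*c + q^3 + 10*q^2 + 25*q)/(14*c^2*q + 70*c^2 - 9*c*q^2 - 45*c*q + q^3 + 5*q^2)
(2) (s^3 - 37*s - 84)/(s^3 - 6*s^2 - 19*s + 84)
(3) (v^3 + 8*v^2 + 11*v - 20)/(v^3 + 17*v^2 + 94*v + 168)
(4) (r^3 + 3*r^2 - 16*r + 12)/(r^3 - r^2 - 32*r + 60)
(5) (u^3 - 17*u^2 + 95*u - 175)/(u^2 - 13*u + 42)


(1) = (q + 5)/(-2*c + q)
(2) = (s + 3)/(s - 3)
(3) = (v^2 + 4*v - 5)/(v^2 + 13*v + 42)
(4) = (r - 1)/(r - 5)
(5) = (u^2 - 10*u + 25)/(u - 6)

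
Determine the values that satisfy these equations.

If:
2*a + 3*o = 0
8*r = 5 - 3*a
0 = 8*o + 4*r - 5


Then:
a = -15/41
o = 10/41
r = 125/164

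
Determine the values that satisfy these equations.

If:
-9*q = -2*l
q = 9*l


Then:
l = 0
q = 0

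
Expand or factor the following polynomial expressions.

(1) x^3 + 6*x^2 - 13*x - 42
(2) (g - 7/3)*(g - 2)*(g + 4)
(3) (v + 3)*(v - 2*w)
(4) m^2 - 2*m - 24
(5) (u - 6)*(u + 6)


(1) = (x - 3)*(x + 2)*(x + 7)
(2) = g^3 - g^2/3 - 38*g/3 + 56/3
(3) = v^2 - 2*v*w + 3*v - 6*w
(4) = (m - 6)*(m + 4)
(5) = u^2 - 36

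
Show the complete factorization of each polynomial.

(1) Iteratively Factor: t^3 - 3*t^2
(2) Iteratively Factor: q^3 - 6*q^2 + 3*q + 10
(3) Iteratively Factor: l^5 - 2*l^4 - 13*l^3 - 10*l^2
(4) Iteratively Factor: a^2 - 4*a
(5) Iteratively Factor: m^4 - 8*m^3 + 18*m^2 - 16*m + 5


(1) = (t - 3)*(t^2) = t*(t - 3)*(t)
(2) = (q + 1)*(q^2 - 7*q + 10) = (q - 2)*(q + 1)*(q - 5)
(3) = (l + 2)*(l^4 - 4*l^3 - 5*l^2) = l*(l + 2)*(l^3 - 4*l^2 - 5*l) = l*(l + 1)*(l + 2)*(l^2 - 5*l) = l^2*(l + 1)*(l + 2)*(l - 5)
(4) = (a)*(a - 4)
(5) = (m - 1)*(m^3 - 7*m^2 + 11*m - 5) = (m - 5)*(m - 1)*(m^2 - 2*m + 1) = (m - 5)*(m - 1)^2*(m - 1)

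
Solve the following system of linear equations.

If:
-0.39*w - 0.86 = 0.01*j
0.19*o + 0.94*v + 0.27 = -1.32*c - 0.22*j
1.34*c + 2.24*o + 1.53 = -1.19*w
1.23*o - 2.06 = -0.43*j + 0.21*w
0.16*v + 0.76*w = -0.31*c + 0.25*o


Then:
c = 12.84
j = 23.09
o = -6.88
v = -22.33
w = -2.80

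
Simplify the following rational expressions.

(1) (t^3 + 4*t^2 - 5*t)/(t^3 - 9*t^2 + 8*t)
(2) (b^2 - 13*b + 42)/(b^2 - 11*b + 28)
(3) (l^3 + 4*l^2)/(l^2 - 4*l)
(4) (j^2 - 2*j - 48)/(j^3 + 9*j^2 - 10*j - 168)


(1) = (t + 5)/(t - 8)
(2) = (b - 6)/(b - 4)
(3) = (l^2 + 4*l)/(l - 4)
(4) = (j - 8)/(j^2 + 3*j - 28)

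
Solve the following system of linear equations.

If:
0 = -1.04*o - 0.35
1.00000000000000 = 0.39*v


Then:
o = -0.34
v = 2.56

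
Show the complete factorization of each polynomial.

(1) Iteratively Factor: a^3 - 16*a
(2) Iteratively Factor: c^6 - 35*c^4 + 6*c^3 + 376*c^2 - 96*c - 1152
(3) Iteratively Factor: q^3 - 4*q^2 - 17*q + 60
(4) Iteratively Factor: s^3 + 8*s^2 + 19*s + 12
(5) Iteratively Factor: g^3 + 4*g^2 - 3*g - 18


(1) = (a)*(a^2 - 16) = a*(a + 4)*(a - 4)
(2) = (c + 2)*(c^5 - 2*c^4 - 31*c^3 + 68*c^2 + 240*c - 576) = (c + 2)*(c + 4)*(c^4 - 6*c^3 - 7*c^2 + 96*c - 144) = (c - 3)*(c + 2)*(c + 4)*(c^3 - 3*c^2 - 16*c + 48) = (c - 3)^2*(c + 2)*(c + 4)*(c^2 - 16) = (c - 4)*(c - 3)^2*(c + 2)*(c + 4)*(c + 4)
(3) = (q + 4)*(q^2 - 8*q + 15) = (q - 3)*(q + 4)*(q - 5)
(4) = (s + 3)*(s^2 + 5*s + 4) = (s + 3)*(s + 4)*(s + 1)
(5) = (g + 3)*(g^2 + g - 6) = (g + 3)^2*(g - 2)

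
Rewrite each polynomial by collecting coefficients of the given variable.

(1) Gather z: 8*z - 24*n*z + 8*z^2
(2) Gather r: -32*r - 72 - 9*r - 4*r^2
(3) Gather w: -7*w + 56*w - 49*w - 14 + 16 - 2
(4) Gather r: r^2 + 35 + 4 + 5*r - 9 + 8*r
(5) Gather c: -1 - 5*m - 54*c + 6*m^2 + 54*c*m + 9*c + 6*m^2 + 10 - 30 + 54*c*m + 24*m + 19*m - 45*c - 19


(1) = 8*z^2 + z*(8 - 24*n)
(2) = -4*r^2 - 41*r - 72
(3) = 0
(4) = r^2 + 13*r + 30
(5) = c*(108*m - 90) + 12*m^2 + 38*m - 40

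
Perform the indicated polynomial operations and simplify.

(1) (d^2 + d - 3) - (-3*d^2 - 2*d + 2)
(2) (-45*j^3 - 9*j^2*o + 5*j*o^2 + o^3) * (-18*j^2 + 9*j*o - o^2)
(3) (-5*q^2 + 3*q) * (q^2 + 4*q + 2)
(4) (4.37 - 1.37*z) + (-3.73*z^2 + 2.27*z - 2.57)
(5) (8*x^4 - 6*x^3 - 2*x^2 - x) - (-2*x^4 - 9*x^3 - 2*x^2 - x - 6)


(1) = 4*d^2 + 3*d - 5
(2) = 810*j^5 - 243*j^4*o - 126*j^3*o^2 + 36*j^2*o^3 + 4*j*o^4 - o^5
(3) = -5*q^4 - 17*q^3 + 2*q^2 + 6*q
(4) = -3.73*z^2 + 0.9*z + 1.8
(5) = 10*x^4 + 3*x^3 + 6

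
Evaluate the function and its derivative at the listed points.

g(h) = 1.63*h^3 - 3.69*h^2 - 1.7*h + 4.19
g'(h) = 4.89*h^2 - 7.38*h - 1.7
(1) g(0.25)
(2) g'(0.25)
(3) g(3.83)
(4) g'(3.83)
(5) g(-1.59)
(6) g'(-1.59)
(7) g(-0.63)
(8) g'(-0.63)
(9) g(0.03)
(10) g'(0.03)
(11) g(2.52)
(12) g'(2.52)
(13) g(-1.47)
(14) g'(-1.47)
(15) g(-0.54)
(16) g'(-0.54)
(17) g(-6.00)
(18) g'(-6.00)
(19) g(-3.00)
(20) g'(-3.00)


(1) = 3.56
(2) = -3.24
(3) = 35.13
(4) = 41.77
(5) = -8.99
(6) = 22.40
(7) = 3.39
(8) = 4.89
(9) = 4.14
(10) = -1.92
(11) = 2.56
(12) = 10.76
(13) = -6.46
(14) = 19.72
(15) = 3.78
(16) = 3.71
(17) = -470.53
(18) = 218.62
(19) = -67.93
(20) = 64.45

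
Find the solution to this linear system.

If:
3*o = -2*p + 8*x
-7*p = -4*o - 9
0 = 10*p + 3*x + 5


Then:
o = -1054/407
p = -79/407
x = -415/407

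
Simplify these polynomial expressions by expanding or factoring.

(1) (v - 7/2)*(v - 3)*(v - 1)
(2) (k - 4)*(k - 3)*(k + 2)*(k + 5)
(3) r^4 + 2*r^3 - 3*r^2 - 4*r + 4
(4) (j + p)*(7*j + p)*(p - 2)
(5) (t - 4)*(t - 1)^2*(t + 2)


(1) = v^3 - 15*v^2/2 + 17*v - 21/2
(2) = k^4 - 27*k^2 + 14*k + 120
(3) = (r - 1)^2*(r + 2)^2
(4) = 7*j^2*p - 14*j^2 + 8*j*p^2 - 16*j*p + p^3 - 2*p^2
(5) = t^4 - 4*t^3 - 3*t^2 + 14*t - 8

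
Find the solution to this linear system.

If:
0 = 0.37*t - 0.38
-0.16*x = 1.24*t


Then:
t = 1.03
x = -7.96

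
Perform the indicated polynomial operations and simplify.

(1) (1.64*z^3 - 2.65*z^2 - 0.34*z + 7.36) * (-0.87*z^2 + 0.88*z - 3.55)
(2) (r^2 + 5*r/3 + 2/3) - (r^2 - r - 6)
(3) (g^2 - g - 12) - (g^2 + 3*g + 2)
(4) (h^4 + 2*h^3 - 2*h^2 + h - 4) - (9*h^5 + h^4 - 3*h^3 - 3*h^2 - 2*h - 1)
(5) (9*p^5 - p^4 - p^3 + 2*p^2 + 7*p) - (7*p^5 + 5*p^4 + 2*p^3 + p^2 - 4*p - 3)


(1) = -1.4268*z^5 + 3.7487*z^4 - 7.8582*z^3 + 2.7051*z^2 + 7.6838*z - 26.128
(2) = 8*r/3 + 20/3
(3) = -4*g - 14
(4) = -9*h^5 + 5*h^3 + h^2 + 3*h - 3
(5) = 2*p^5 - 6*p^4 - 3*p^3 + p^2 + 11*p + 3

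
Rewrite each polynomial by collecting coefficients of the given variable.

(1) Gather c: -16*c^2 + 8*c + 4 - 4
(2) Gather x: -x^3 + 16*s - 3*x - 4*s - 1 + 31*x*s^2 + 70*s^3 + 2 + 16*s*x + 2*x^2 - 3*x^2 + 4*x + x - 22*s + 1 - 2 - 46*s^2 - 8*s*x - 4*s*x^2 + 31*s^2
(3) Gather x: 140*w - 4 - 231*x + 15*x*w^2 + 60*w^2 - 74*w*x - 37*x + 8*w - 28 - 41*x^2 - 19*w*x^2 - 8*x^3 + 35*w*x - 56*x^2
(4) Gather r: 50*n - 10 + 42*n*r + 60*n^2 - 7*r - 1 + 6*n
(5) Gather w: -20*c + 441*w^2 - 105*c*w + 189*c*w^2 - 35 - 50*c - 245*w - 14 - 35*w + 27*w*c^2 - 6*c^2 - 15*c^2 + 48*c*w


(1) = -16*c^2 + 8*c
(2) = 70*s^3 - 15*s^2 - 10*s - x^3 + x^2*(-4*s - 1) + x*(31*s^2 + 8*s + 2)
(3) = 60*w^2 + 148*w - 8*x^3 + x^2*(-19*w - 97) + x*(15*w^2 - 39*w - 268) - 32
(4) = 60*n^2 + 56*n + r*(42*n - 7) - 11
(5) = -21*c^2 - 70*c + w^2*(189*c + 441) + w*(27*c^2 - 57*c - 280) - 49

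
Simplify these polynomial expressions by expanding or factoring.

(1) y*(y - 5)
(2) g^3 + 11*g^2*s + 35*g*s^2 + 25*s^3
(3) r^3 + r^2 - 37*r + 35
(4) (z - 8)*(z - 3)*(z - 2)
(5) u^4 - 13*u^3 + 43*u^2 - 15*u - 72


(1) = y^2 - 5*y
(2) = (g + s)*(g + 5*s)^2
(3) = (r - 5)*(r - 1)*(r + 7)
(4) = z^3 - 13*z^2 + 46*z - 48
(5) = (u - 8)*(u - 3)^2*(u + 1)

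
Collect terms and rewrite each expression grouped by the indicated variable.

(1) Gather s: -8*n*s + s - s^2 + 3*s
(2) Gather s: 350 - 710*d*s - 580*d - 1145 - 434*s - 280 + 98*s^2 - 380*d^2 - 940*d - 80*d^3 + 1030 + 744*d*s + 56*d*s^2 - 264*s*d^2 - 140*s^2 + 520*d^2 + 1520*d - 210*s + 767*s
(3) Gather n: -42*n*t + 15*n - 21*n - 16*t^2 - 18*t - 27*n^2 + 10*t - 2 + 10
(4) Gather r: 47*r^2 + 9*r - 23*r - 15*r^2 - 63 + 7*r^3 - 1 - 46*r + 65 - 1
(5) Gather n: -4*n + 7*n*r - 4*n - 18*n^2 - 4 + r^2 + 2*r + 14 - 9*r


(1) = -s^2 + s*(4 - 8*n)
(2) = -80*d^3 + 140*d^2 + s^2*(56*d - 42) + s*(-264*d^2 + 34*d + 123) - 45
(3) = -27*n^2 + n*(-42*t - 6) - 16*t^2 - 8*t + 8
(4) = 7*r^3 + 32*r^2 - 60*r
(5) = -18*n^2 + n*(7*r - 8) + r^2 - 7*r + 10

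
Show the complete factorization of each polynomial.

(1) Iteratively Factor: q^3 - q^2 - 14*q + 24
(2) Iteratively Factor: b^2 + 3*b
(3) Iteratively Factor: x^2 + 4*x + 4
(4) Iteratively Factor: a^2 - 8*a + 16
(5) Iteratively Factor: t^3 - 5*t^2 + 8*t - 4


(1) = (q - 2)*(q^2 + q - 12) = (q - 3)*(q - 2)*(q + 4)
(2) = (b + 3)*(b)
(3) = (x + 2)*(x + 2)
(4) = (a - 4)*(a - 4)
(5) = (t - 2)*(t^2 - 3*t + 2) = (t - 2)^2*(t - 1)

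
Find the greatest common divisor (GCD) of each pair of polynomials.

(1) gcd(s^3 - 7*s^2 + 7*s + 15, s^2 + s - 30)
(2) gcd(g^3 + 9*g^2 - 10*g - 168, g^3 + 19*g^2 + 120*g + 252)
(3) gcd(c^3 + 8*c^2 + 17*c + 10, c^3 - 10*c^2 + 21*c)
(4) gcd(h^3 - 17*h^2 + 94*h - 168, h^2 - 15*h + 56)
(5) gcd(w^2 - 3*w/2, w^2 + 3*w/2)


(1) = s - 5
(2) = gcd((g - 4)*(g + 6)*(g + 7), (g + 6)^2*(g + 7)) = g^2 + 13*g + 42
(3) = gcd((c + 1)*(c + 2)*(c + 5), c*(c - 7)*(c - 3)) = 1
(4) = gcd((h - 7)*(h - 6)*(h - 4), (h - 8)*(h - 7)) = h - 7
(5) = gcd(w*(w - 3/2), w*(w + 3/2)) = w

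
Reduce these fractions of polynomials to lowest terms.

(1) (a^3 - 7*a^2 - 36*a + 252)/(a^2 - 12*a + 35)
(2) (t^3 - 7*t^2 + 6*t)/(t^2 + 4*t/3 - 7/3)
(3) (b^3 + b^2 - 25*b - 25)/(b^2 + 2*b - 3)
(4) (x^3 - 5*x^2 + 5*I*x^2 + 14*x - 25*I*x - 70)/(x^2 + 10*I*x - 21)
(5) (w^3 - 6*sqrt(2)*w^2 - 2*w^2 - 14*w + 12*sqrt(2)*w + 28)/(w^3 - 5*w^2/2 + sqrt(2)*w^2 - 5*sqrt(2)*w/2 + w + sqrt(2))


(1) = (a^2 - 36)/(a - 5)
(2) = (3*t^2 - 18*t)/(3*t + 7)
(3) = (b^3 + b^2 - 25*b - 25)/(b^2 + 2*b - 3)
(4) = (x^2 + x*(-5 - 2*I) + 10*I)/(x + 3*I)
(5) = (2*w - 14*sqrt(2))/(2*w - 1)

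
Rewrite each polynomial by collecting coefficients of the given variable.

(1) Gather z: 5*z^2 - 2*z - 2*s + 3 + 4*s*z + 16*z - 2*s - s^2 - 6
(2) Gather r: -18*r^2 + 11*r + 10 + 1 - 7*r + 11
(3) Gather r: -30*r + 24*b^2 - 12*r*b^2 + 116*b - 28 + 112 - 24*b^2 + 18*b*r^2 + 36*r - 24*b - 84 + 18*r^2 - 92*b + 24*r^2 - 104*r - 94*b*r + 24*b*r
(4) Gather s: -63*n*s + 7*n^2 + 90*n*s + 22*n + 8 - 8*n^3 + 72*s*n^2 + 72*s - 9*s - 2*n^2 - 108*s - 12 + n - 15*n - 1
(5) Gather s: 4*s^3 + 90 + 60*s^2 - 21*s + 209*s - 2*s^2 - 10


(1) = -s^2 - 4*s + 5*z^2 + z*(4*s + 14) - 3
(2) = -18*r^2 + 4*r + 22
(3) = r^2*(18*b + 42) + r*(-12*b^2 - 70*b - 98)
(4) = -8*n^3 + 5*n^2 + 8*n + s*(72*n^2 + 27*n - 45) - 5
(5) = 4*s^3 + 58*s^2 + 188*s + 80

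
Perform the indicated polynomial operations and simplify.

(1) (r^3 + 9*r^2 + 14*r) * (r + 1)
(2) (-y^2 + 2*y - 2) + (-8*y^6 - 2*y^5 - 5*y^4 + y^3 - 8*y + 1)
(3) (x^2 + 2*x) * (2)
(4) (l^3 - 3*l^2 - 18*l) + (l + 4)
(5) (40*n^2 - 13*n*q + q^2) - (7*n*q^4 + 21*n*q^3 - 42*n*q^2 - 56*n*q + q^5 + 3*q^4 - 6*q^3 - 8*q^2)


(1) = r^4 + 10*r^3 + 23*r^2 + 14*r
(2) = -8*y^6 - 2*y^5 - 5*y^4 + y^3 - y^2 - 6*y - 1
(3) = 2*x^2 + 4*x
(4) = l^3 - 3*l^2 - 17*l + 4
(5) = 40*n^2 - 7*n*q^4 - 21*n*q^3 + 42*n*q^2 + 43*n*q - q^5 - 3*q^4 + 6*q^3 + 9*q^2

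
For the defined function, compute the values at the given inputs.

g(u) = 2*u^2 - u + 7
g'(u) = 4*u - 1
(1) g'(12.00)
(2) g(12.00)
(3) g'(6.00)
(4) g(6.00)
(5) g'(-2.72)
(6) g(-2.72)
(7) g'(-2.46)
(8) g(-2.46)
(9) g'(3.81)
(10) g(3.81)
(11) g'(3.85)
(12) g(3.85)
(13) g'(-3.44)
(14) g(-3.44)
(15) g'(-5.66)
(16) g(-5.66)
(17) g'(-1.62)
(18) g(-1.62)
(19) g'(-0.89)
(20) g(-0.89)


(1) = 47.00
(2) = 283.00
(3) = 23.00
(4) = 73.00
(5) = -11.88
(6) = 24.52
(7) = -10.84
(8) = 21.56
(9) = 14.24
(10) = 32.22
(11) = 14.40
(12) = 32.80
(13) = -14.76
(14) = 34.11
(15) = -23.64
(16) = 76.73
(17) = -7.48
(18) = 13.87
(19) = -4.56
(20) = 9.47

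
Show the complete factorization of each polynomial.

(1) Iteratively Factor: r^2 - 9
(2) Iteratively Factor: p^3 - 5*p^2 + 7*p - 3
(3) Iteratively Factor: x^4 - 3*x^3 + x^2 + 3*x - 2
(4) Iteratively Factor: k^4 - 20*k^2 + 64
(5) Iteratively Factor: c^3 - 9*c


(1) = (r + 3)*(r - 3)
(2) = (p - 1)*(p^2 - 4*p + 3) = (p - 1)^2*(p - 3)
(3) = (x - 1)*(x^3 - 2*x^2 - x + 2) = (x - 2)*(x - 1)*(x^2 - 1) = (x - 2)*(x - 1)*(x + 1)*(x - 1)
(4) = (k + 2)*(k^3 - 2*k^2 - 16*k + 32) = (k - 2)*(k + 2)*(k^2 - 16) = (k - 2)*(k + 2)*(k + 4)*(k - 4)
(5) = (c + 3)*(c^2 - 3*c) = c*(c + 3)*(c - 3)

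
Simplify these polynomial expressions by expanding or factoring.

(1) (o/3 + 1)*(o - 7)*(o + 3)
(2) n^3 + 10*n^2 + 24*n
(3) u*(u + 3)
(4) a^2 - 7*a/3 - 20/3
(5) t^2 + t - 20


(1) = o^3/3 - o^2/3 - 11*o - 21
(2) = n*(n + 4)*(n + 6)
(3) = u^2 + 3*u
(4) = (a - 4)*(a + 5/3)
(5) = (t - 4)*(t + 5)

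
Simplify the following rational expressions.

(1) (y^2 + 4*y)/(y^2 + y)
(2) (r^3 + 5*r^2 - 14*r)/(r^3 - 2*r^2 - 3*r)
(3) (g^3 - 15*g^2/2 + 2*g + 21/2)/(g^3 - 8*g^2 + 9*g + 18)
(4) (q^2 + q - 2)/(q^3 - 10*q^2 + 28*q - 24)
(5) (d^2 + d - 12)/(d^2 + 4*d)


(1) = (y + 4)/(y + 1)
(2) = (r^2 + 5*r - 14)/(r^2 - 2*r - 3)
(3) = (2*g^2 - 17*g + 21)/(2*g^2 - 18*g + 36)
(4) = (q^2 + q - 2)/(q^3 - 10*q^2 + 28*q - 24)
(5) = (d - 3)/d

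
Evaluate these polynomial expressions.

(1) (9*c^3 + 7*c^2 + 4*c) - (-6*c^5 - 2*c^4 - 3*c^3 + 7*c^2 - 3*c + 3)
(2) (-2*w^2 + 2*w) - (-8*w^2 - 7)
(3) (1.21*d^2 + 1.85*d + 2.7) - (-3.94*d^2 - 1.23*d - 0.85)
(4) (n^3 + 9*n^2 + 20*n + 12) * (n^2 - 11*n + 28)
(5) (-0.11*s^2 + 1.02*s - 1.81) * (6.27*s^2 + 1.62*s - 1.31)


(1) = 6*c^5 + 2*c^4 + 12*c^3 + 7*c - 3
(2) = 6*w^2 + 2*w + 7
(3) = 5.15*d^2 + 3.08*d + 3.55
(4) = n^5 - 2*n^4 - 51*n^3 + 44*n^2 + 428*n + 336
(5) = -0.6897*s^4 + 6.2172*s^3 - 9.5522*s^2 - 4.2684*s + 2.3711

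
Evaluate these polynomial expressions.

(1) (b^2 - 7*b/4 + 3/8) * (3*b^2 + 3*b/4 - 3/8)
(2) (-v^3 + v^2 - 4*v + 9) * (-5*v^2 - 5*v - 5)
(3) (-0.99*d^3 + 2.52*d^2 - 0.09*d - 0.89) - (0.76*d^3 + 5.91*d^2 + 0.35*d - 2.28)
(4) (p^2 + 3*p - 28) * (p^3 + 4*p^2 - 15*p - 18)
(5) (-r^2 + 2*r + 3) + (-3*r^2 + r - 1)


(1) = 3*b^4 - 9*b^3/2 - 9*b^2/16 + 15*b/16 - 9/64
(2) = 5*v^5 + 20*v^3 - 30*v^2 - 25*v - 45
(3) = -1.75*d^3 - 3.39*d^2 - 0.44*d + 1.39
(4) = p^5 + 7*p^4 - 31*p^3 - 175*p^2 + 366*p + 504
(5) = -4*r^2 + 3*r + 2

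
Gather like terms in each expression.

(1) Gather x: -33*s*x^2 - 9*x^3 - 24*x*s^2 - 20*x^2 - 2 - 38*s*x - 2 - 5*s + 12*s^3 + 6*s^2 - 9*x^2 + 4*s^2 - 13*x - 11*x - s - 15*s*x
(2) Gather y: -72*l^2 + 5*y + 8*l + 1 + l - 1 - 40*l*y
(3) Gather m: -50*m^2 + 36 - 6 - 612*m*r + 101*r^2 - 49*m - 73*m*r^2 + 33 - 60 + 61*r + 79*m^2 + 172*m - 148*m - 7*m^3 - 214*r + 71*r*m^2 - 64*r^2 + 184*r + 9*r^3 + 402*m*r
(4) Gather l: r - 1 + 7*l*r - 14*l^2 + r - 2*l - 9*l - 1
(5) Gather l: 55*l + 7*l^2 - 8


(1) = 12*s^3 + 10*s^2 - 6*s - 9*x^3 + x^2*(-33*s - 29) + x*(-24*s^2 - 53*s - 24) - 4
(2) = -72*l^2 + 9*l + y*(5 - 40*l)
(3) = -7*m^3 + m^2*(71*r + 29) + m*(-73*r^2 - 210*r - 25) + 9*r^3 + 37*r^2 + 31*r + 3
(4) = -14*l^2 + l*(7*r - 11) + 2*r - 2
(5) = 7*l^2 + 55*l - 8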